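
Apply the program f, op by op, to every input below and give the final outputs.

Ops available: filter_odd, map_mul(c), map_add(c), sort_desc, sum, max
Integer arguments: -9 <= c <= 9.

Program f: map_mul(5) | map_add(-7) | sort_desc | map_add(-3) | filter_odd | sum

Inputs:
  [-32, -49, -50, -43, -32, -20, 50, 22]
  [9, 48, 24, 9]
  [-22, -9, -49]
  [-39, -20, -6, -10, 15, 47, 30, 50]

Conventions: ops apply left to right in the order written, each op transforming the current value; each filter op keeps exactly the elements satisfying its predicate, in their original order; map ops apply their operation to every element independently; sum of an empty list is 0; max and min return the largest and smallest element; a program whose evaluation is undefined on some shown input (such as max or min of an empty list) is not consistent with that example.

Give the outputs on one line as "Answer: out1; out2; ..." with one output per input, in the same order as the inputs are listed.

-480; 70; -310; 85

Execution, op by op:
  [-32, -49, -50, -43, -32, -20, 50, 22] -> [-160, -245, -250, -215, -160, -100, 250, 110] -> [-167, -252, -257, -222, -167, -107, 243, 103] -> [243, 103, -107, -167, -167, -222, -252, -257] -> [240, 100, -110, -170, -170, -225, -255, -260] -> [-225, -255] -> -480
  [9, 48, 24, 9] -> [45, 240, 120, 45] -> [38, 233, 113, 38] -> [233, 113, 38, 38] -> [230, 110, 35, 35] -> [35, 35] -> 70
  [-22, -9, -49] -> [-110, -45, -245] -> [-117, -52, -252] -> [-52, -117, -252] -> [-55, -120, -255] -> [-55, -255] -> -310
  [-39, -20, -6, -10, 15, 47, 30, 50] -> [-195, -100, -30, -50, 75, 235, 150, 250] -> [-202, -107, -37, -57, 68, 228, 143, 243] -> [243, 228, 143, 68, -37, -57, -107, -202] -> [240, 225, 140, 65, -40, -60, -110, -205] -> [225, 65, -205] -> 85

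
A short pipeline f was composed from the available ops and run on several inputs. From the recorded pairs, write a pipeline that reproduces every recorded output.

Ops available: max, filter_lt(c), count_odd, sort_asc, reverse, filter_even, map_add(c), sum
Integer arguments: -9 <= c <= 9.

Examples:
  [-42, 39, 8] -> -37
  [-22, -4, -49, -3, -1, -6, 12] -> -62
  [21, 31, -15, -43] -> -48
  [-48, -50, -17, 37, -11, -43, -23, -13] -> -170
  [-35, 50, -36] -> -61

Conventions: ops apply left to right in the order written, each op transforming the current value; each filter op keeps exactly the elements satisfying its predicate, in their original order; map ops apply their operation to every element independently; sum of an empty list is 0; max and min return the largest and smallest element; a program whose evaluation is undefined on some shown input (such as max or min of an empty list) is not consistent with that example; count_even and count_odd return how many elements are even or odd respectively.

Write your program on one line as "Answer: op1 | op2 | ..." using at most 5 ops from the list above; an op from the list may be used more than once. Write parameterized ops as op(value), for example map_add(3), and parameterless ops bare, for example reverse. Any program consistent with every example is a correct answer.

sort_asc | filter_lt(-5) | map_add(5) | reverse | sum

Check, running the answer program on each example:
  [-42, 39, 8] -> [-42, 8, 39] -> [-42] -> [-37] -> [-37] -> -37
  [-22, -4, -49, -3, -1, -6, 12] -> [-49, -22, -6, -4, -3, -1, 12] -> [-49, -22, -6] -> [-44, -17, -1] -> [-1, -17, -44] -> -62
  [21, 31, -15, -43] -> [-43, -15, 21, 31] -> [-43, -15] -> [-38, -10] -> [-10, -38] -> -48
  [-48, -50, -17, 37, -11, -43, -23, -13] -> [-50, -48, -43, -23, -17, -13, -11, 37] -> [-50, -48, -43, -23, -17, -13, -11] -> [-45, -43, -38, -18, -12, -8, -6] -> [-6, -8, -12, -18, -38, -43, -45] -> -170
  [-35, 50, -36] -> [-36, -35, 50] -> [-36, -35] -> [-31, -30] -> [-30, -31] -> -61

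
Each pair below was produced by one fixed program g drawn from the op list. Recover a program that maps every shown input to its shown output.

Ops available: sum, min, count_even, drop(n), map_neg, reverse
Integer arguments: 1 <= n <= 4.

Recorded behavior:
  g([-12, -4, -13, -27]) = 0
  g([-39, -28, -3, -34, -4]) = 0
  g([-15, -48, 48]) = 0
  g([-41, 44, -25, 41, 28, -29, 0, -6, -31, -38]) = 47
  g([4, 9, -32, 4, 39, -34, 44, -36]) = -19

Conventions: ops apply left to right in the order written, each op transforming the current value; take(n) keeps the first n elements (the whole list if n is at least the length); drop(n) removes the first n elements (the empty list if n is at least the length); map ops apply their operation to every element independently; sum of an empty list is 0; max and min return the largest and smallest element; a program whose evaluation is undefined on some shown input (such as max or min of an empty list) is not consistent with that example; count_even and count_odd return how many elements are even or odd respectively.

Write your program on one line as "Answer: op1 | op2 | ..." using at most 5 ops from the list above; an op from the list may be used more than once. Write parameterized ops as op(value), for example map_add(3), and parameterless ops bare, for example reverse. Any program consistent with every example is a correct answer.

reverse | drop(3) | drop(2) | sum

Check, running the answer program on each example:
  [-12, -4, -13, -27] -> [-27, -13, -4, -12] -> [-12] -> [] -> 0
  [-39, -28, -3, -34, -4] -> [-4, -34, -3, -28, -39] -> [-28, -39] -> [] -> 0
  [-15, -48, 48] -> [48, -48, -15] -> [] -> [] -> 0
  [-41, 44, -25, 41, 28, -29, 0, -6, -31, -38] -> [-38, -31, -6, 0, -29, 28, 41, -25, 44, -41] -> [0, -29, 28, 41, -25, 44, -41] -> [28, 41, -25, 44, -41] -> 47
  [4, 9, -32, 4, 39, -34, 44, -36] -> [-36, 44, -34, 39, 4, -32, 9, 4] -> [39, 4, -32, 9, 4] -> [-32, 9, 4] -> -19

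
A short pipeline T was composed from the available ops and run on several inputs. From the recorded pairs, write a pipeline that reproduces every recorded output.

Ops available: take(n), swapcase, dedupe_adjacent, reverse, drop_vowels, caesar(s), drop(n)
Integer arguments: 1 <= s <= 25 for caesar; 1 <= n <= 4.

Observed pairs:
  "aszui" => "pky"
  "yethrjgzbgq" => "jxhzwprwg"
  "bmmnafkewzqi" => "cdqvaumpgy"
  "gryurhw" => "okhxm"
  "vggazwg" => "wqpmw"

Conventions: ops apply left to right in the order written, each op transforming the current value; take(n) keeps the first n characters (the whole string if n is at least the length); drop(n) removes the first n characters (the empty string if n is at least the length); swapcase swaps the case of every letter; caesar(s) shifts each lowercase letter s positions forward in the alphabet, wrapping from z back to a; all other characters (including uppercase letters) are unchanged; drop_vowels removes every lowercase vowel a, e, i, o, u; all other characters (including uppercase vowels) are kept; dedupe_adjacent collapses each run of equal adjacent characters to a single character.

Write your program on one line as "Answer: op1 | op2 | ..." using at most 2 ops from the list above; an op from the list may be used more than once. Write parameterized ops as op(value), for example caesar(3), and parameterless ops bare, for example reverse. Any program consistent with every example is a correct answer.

caesar(16) | drop(2)

Check, running the answer program on each example:
  "aszui" -> "qipky" -> "pky"
  "yethrjgzbgq" -> "oujxhzwprwg" -> "jxhzwprwg"
  "bmmnafkewzqi" -> "rccdqvaumpgy" -> "cdqvaumpgy"
  "gryurhw" -> "whokhxm" -> "okhxm"
  "vggazwg" -> "lwwqpmw" -> "wqpmw"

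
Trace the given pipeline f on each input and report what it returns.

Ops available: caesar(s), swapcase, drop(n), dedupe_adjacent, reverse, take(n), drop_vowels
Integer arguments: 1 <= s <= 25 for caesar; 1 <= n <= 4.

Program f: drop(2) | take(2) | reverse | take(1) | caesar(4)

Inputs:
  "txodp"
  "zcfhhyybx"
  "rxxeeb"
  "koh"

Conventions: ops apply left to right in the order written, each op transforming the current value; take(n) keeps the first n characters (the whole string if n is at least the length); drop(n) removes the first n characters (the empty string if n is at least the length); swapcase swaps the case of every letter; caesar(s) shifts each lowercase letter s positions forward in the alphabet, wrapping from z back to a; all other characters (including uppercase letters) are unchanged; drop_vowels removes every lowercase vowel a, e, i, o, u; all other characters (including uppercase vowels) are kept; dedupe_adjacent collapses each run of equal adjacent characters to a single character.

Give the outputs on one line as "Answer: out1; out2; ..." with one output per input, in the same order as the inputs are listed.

"h"; "l"; "i"; "l"

Execution, op by op:
  "txodp" -> "odp" -> "od" -> "do" -> "d" -> "h"
  "zcfhhyybx" -> "fhhyybx" -> "fh" -> "hf" -> "h" -> "l"
  "rxxeeb" -> "xeeb" -> "xe" -> "ex" -> "e" -> "i"
  "koh" -> "h" -> "h" -> "h" -> "h" -> "l"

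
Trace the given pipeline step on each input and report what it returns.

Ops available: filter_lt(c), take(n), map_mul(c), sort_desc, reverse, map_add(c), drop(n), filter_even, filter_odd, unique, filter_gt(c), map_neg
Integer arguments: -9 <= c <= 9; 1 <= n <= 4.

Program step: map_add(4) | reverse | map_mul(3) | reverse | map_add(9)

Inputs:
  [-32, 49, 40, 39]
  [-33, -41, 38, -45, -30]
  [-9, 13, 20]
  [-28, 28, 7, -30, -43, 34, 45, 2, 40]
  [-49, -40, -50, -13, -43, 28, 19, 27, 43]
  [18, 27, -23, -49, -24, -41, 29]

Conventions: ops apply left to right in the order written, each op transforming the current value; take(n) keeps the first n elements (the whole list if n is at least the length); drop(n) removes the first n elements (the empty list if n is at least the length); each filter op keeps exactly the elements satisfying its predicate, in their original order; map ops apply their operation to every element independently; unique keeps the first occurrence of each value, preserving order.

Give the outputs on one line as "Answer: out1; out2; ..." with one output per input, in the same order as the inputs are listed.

[-75, 168, 141, 138]; [-78, -102, 135, -114, -69]; [-6, 60, 81]; [-63, 105, 42, -69, -108, 123, 156, 27, 141]; [-126, -99, -129, -18, -108, 105, 78, 102, 150]; [75, 102, -48, -126, -51, -102, 108]

Execution, op by op:
  [-32, 49, 40, 39] -> [-28, 53, 44, 43] -> [43, 44, 53, -28] -> [129, 132, 159, -84] -> [-84, 159, 132, 129] -> [-75, 168, 141, 138]
  [-33, -41, 38, -45, -30] -> [-29, -37, 42, -41, -26] -> [-26, -41, 42, -37, -29] -> [-78, -123, 126, -111, -87] -> [-87, -111, 126, -123, -78] -> [-78, -102, 135, -114, -69]
  [-9, 13, 20] -> [-5, 17, 24] -> [24, 17, -5] -> [72, 51, -15] -> [-15, 51, 72] -> [-6, 60, 81]
  [-28, 28, 7, -30, -43, 34, 45, 2, 40] -> [-24, 32, 11, -26, -39, 38, 49, 6, 44] -> [44, 6, 49, 38, -39, -26, 11, 32, -24] -> [132, 18, 147, 114, -117, -78, 33, 96, -72] -> [-72, 96, 33, -78, -117, 114, 147, 18, 132] -> [-63, 105, 42, -69, -108, 123, 156, 27, 141]
  [-49, -40, -50, -13, -43, 28, 19, 27, 43] -> [-45, -36, -46, -9, -39, 32, 23, 31, 47] -> [47, 31, 23, 32, -39, -9, -46, -36, -45] -> [141, 93, 69, 96, -117, -27, -138, -108, -135] -> [-135, -108, -138, -27, -117, 96, 69, 93, 141] -> [-126, -99, -129, -18, -108, 105, 78, 102, 150]
  [18, 27, -23, -49, -24, -41, 29] -> [22, 31, -19, -45, -20, -37, 33] -> [33, -37, -20, -45, -19, 31, 22] -> [99, -111, -60, -135, -57, 93, 66] -> [66, 93, -57, -135, -60, -111, 99] -> [75, 102, -48, -126, -51, -102, 108]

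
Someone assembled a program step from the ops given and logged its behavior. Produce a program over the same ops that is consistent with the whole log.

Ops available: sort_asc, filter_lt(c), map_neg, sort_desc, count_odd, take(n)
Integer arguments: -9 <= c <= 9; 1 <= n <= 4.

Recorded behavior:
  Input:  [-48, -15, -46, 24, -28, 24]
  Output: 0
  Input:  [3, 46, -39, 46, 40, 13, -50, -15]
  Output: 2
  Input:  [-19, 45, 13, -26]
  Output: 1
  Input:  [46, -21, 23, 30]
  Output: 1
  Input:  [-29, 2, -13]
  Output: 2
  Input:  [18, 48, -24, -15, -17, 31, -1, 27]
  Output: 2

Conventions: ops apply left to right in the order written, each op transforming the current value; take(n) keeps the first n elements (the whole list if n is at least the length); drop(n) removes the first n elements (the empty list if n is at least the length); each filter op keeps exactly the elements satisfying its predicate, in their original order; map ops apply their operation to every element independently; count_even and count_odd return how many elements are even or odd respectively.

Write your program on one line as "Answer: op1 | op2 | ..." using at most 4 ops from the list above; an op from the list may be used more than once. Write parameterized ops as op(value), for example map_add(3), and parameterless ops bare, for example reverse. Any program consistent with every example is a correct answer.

sort_asc | take(3) | filter_lt(-5) | count_odd

Check, running the answer program on each example:
  [-48, -15, -46, 24, -28, 24] -> [-48, -46, -28, -15, 24, 24] -> [-48, -46, -28] -> [-48, -46, -28] -> 0
  [3, 46, -39, 46, 40, 13, -50, -15] -> [-50, -39, -15, 3, 13, 40, 46, 46] -> [-50, -39, -15] -> [-50, -39, -15] -> 2
  [-19, 45, 13, -26] -> [-26, -19, 13, 45] -> [-26, -19, 13] -> [-26, -19] -> 1
  [46, -21, 23, 30] -> [-21, 23, 30, 46] -> [-21, 23, 30] -> [-21] -> 1
  [-29, 2, -13] -> [-29, -13, 2] -> [-29, -13, 2] -> [-29, -13] -> 2
  [18, 48, -24, -15, -17, 31, -1, 27] -> [-24, -17, -15, -1, 18, 27, 31, 48] -> [-24, -17, -15] -> [-24, -17, -15] -> 2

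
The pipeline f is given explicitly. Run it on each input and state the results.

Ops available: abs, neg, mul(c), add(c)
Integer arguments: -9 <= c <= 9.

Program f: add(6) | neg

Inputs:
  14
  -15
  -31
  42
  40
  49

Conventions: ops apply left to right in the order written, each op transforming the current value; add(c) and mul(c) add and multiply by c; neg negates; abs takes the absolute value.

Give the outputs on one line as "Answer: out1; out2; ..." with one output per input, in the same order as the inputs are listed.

Execution, op by op:
  14 -> 20 -> -20
  -15 -> -9 -> 9
  -31 -> -25 -> 25
  42 -> 48 -> -48
  40 -> 46 -> -46
  49 -> 55 -> -55

-20; 9; 25; -48; -46; -55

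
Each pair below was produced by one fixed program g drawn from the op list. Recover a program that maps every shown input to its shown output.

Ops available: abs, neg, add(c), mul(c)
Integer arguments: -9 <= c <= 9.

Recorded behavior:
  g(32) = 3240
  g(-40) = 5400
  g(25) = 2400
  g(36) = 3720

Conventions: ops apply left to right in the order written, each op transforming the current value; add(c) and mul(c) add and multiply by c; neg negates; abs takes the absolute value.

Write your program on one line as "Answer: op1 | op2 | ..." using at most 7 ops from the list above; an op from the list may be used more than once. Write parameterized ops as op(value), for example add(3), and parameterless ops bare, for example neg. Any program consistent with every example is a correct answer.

add(-5) | mul(4) | mul(-6) | neg | mul(-5) | abs

Check, running the answer program on each example:
  32 -> 27 -> 108 -> -648 -> 648 -> -3240 -> 3240
  -40 -> -45 -> -180 -> 1080 -> -1080 -> 5400 -> 5400
  25 -> 20 -> 80 -> -480 -> 480 -> -2400 -> 2400
  36 -> 31 -> 124 -> -744 -> 744 -> -3720 -> 3720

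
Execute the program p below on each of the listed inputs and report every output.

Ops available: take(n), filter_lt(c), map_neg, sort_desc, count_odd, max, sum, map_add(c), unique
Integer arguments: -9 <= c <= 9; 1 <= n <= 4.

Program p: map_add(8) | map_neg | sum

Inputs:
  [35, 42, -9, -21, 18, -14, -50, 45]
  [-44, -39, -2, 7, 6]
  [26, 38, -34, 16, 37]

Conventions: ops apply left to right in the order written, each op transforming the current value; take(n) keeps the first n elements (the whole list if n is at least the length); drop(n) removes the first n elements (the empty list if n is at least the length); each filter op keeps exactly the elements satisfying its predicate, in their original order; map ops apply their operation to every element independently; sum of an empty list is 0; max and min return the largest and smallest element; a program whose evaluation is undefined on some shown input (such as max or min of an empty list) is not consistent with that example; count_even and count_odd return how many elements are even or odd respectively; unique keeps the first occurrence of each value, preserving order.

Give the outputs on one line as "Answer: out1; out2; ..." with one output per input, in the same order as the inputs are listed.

Execution, op by op:
  [35, 42, -9, -21, 18, -14, -50, 45] -> [43, 50, -1, -13, 26, -6, -42, 53] -> [-43, -50, 1, 13, -26, 6, 42, -53] -> -110
  [-44, -39, -2, 7, 6] -> [-36, -31, 6, 15, 14] -> [36, 31, -6, -15, -14] -> 32
  [26, 38, -34, 16, 37] -> [34, 46, -26, 24, 45] -> [-34, -46, 26, -24, -45] -> -123

-110; 32; -123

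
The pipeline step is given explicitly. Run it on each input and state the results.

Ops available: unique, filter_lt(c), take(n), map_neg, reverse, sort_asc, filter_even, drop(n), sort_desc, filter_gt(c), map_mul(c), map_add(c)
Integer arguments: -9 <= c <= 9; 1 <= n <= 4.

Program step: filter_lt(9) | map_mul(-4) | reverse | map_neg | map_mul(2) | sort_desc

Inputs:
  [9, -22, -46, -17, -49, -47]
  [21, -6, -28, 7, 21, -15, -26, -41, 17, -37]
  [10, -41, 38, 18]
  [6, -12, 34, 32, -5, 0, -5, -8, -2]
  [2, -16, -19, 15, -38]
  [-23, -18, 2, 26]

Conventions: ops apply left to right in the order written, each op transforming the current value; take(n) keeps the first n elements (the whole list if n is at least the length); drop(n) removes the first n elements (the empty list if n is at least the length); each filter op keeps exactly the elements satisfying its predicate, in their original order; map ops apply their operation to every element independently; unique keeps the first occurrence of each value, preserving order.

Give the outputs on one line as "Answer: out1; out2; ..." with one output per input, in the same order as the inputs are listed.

[-136, -176, -368, -376, -392]; [56, -48, -120, -208, -224, -296, -328]; [-328]; [48, 0, -16, -40, -40, -64, -96]; [16, -128, -152, -304]; [16, -144, -184]

Execution, op by op:
  [9, -22, -46, -17, -49, -47] -> [-22, -46, -17, -49, -47] -> [88, 184, 68, 196, 188] -> [188, 196, 68, 184, 88] -> [-188, -196, -68, -184, -88] -> [-376, -392, -136, -368, -176] -> [-136, -176, -368, -376, -392]
  [21, -6, -28, 7, 21, -15, -26, -41, 17, -37] -> [-6, -28, 7, -15, -26, -41, -37] -> [24, 112, -28, 60, 104, 164, 148] -> [148, 164, 104, 60, -28, 112, 24] -> [-148, -164, -104, -60, 28, -112, -24] -> [-296, -328, -208, -120, 56, -224, -48] -> [56, -48, -120, -208, -224, -296, -328]
  [10, -41, 38, 18] -> [-41] -> [164] -> [164] -> [-164] -> [-328] -> [-328]
  [6, -12, 34, 32, -5, 0, -5, -8, -2] -> [6, -12, -5, 0, -5, -8, -2] -> [-24, 48, 20, 0, 20, 32, 8] -> [8, 32, 20, 0, 20, 48, -24] -> [-8, -32, -20, 0, -20, -48, 24] -> [-16, -64, -40, 0, -40, -96, 48] -> [48, 0, -16, -40, -40, -64, -96]
  [2, -16, -19, 15, -38] -> [2, -16, -19, -38] -> [-8, 64, 76, 152] -> [152, 76, 64, -8] -> [-152, -76, -64, 8] -> [-304, -152, -128, 16] -> [16, -128, -152, -304]
  [-23, -18, 2, 26] -> [-23, -18, 2] -> [92, 72, -8] -> [-8, 72, 92] -> [8, -72, -92] -> [16, -144, -184] -> [16, -144, -184]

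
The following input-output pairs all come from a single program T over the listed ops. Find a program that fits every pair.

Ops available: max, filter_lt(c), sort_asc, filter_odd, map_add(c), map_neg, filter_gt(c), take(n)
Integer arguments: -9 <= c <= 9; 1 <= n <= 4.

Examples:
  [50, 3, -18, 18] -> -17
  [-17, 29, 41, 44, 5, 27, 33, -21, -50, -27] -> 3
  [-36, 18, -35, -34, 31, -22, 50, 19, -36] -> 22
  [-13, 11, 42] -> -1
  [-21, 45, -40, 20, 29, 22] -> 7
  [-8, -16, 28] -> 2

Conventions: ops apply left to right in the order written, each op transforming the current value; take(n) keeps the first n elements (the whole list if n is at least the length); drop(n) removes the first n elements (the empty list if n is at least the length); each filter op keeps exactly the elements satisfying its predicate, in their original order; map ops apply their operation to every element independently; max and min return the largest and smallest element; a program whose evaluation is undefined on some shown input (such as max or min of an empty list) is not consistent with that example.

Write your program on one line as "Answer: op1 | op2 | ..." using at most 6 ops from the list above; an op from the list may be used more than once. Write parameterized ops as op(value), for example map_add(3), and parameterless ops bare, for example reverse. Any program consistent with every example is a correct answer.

take(2) | map_add(7) | map_add(7) | map_neg | max

Check, running the answer program on each example:
  [50, 3, -18, 18] -> [50, 3] -> [57, 10] -> [64, 17] -> [-64, -17] -> -17
  [-17, 29, 41, 44, 5, 27, 33, -21, -50, -27] -> [-17, 29] -> [-10, 36] -> [-3, 43] -> [3, -43] -> 3
  [-36, 18, -35, -34, 31, -22, 50, 19, -36] -> [-36, 18] -> [-29, 25] -> [-22, 32] -> [22, -32] -> 22
  [-13, 11, 42] -> [-13, 11] -> [-6, 18] -> [1, 25] -> [-1, -25] -> -1
  [-21, 45, -40, 20, 29, 22] -> [-21, 45] -> [-14, 52] -> [-7, 59] -> [7, -59] -> 7
  [-8, -16, 28] -> [-8, -16] -> [-1, -9] -> [6, -2] -> [-6, 2] -> 2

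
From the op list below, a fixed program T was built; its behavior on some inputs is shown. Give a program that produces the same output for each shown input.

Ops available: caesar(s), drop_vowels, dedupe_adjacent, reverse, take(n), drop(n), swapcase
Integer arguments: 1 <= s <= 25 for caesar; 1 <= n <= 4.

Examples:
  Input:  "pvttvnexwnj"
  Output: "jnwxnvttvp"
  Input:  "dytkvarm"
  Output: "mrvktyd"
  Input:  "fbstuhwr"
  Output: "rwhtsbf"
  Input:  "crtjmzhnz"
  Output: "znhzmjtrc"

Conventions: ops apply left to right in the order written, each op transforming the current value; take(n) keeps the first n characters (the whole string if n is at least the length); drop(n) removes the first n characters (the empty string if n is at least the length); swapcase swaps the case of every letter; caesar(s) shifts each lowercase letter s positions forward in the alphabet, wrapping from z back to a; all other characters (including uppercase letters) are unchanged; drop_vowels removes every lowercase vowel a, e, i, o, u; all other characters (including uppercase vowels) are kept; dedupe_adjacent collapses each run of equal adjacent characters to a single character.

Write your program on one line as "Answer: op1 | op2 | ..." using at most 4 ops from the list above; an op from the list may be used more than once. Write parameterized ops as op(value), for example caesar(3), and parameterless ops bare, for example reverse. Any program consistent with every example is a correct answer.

drop_vowels | swapcase | reverse | swapcase

Check, running the answer program on each example:
  "pvttvnexwnj" -> "pvttvnxwnj" -> "PVTTVNXWNJ" -> "JNWXNVTTVP" -> "jnwxnvttvp"
  "dytkvarm" -> "dytkvrm" -> "DYTKVRM" -> "MRVKTYD" -> "mrvktyd"
  "fbstuhwr" -> "fbsthwr" -> "FBSTHWR" -> "RWHTSBF" -> "rwhtsbf"
  "crtjmzhnz" -> "crtjmzhnz" -> "CRTJMZHNZ" -> "ZNHZMJTRC" -> "znhzmjtrc"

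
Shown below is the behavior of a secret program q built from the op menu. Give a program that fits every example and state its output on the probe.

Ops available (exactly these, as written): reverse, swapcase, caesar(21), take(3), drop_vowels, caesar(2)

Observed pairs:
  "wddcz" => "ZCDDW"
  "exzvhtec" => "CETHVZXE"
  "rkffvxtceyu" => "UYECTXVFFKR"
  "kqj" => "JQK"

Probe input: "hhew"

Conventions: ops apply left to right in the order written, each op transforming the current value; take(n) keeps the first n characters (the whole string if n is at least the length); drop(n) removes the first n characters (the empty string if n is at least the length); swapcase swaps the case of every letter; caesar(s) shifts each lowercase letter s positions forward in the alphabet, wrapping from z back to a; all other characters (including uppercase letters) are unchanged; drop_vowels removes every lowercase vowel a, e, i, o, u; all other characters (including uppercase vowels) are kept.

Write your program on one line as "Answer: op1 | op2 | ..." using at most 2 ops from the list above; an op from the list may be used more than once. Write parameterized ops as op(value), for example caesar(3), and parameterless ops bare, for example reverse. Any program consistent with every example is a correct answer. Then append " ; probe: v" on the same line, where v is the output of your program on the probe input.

reverse | swapcase ; probe: "WEHH"

Check, running the answer program on each example:
  "wddcz" -> "zcddw" -> "ZCDDW"
  "exzvhtec" -> "cethvzxe" -> "CETHVZXE"
  "rkffvxtceyu" -> "uyectxvffkr" -> "UYECTXVFFKR"
  "kqj" -> "jqk" -> "JQK"
  probe: "hhew" -> "wehh" -> "WEHH"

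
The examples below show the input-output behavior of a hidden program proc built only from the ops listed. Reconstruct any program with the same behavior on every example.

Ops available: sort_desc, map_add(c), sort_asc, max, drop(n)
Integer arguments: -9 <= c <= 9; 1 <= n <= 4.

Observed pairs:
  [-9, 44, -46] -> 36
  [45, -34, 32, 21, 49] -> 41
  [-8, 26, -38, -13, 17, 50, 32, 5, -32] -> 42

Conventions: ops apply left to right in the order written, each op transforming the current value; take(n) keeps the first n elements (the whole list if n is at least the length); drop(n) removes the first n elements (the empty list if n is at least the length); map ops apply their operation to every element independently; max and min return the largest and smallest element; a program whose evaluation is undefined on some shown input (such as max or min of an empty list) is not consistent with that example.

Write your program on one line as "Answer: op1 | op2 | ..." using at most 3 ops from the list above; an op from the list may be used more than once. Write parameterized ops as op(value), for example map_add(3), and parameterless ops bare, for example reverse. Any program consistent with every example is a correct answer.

map_add(-8) | max

Check, running the answer program on each example:
  [-9, 44, -46] -> [-17, 36, -54] -> 36
  [45, -34, 32, 21, 49] -> [37, -42, 24, 13, 41] -> 41
  [-8, 26, -38, -13, 17, 50, 32, 5, -32] -> [-16, 18, -46, -21, 9, 42, 24, -3, -40] -> 42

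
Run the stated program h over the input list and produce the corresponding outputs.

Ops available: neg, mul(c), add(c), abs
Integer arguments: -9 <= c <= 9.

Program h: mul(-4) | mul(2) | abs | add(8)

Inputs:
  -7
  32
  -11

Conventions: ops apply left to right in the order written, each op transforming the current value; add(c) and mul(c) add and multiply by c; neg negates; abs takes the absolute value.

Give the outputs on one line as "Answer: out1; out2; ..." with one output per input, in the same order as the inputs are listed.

Execution, op by op:
  -7 -> 28 -> 56 -> 56 -> 64
  32 -> -128 -> -256 -> 256 -> 264
  -11 -> 44 -> 88 -> 88 -> 96

64; 264; 96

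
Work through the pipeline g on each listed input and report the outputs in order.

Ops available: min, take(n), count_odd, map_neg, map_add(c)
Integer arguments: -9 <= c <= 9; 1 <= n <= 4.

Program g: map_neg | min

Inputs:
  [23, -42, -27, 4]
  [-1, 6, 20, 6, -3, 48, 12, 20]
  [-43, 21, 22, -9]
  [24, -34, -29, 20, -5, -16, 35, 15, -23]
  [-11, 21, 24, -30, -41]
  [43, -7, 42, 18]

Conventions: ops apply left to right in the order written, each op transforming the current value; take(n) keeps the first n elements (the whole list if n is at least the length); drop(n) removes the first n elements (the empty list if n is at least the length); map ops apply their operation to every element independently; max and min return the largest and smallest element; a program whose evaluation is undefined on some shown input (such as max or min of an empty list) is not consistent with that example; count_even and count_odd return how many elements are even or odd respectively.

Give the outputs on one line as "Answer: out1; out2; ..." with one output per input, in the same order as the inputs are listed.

-23; -48; -22; -35; -24; -43

Execution, op by op:
  [23, -42, -27, 4] -> [-23, 42, 27, -4] -> -23
  [-1, 6, 20, 6, -3, 48, 12, 20] -> [1, -6, -20, -6, 3, -48, -12, -20] -> -48
  [-43, 21, 22, -9] -> [43, -21, -22, 9] -> -22
  [24, -34, -29, 20, -5, -16, 35, 15, -23] -> [-24, 34, 29, -20, 5, 16, -35, -15, 23] -> -35
  [-11, 21, 24, -30, -41] -> [11, -21, -24, 30, 41] -> -24
  [43, -7, 42, 18] -> [-43, 7, -42, -18] -> -43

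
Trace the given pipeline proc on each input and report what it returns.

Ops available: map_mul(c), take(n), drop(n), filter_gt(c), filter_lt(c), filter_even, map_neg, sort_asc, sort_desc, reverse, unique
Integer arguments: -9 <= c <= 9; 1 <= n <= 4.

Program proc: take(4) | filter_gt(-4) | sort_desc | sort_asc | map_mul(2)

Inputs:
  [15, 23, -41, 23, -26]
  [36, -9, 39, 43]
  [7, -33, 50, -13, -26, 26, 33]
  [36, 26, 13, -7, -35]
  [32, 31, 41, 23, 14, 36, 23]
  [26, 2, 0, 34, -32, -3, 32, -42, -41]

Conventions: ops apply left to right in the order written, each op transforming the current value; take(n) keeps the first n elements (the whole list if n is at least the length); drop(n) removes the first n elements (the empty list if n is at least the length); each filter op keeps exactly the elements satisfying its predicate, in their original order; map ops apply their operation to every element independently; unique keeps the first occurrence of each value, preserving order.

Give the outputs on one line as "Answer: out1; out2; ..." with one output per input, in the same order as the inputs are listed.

[30, 46, 46]; [72, 78, 86]; [14, 100]; [26, 52, 72]; [46, 62, 64, 82]; [0, 4, 52, 68]

Execution, op by op:
  [15, 23, -41, 23, -26] -> [15, 23, -41, 23] -> [15, 23, 23] -> [23, 23, 15] -> [15, 23, 23] -> [30, 46, 46]
  [36, -9, 39, 43] -> [36, -9, 39, 43] -> [36, 39, 43] -> [43, 39, 36] -> [36, 39, 43] -> [72, 78, 86]
  [7, -33, 50, -13, -26, 26, 33] -> [7, -33, 50, -13] -> [7, 50] -> [50, 7] -> [7, 50] -> [14, 100]
  [36, 26, 13, -7, -35] -> [36, 26, 13, -7] -> [36, 26, 13] -> [36, 26, 13] -> [13, 26, 36] -> [26, 52, 72]
  [32, 31, 41, 23, 14, 36, 23] -> [32, 31, 41, 23] -> [32, 31, 41, 23] -> [41, 32, 31, 23] -> [23, 31, 32, 41] -> [46, 62, 64, 82]
  [26, 2, 0, 34, -32, -3, 32, -42, -41] -> [26, 2, 0, 34] -> [26, 2, 0, 34] -> [34, 26, 2, 0] -> [0, 2, 26, 34] -> [0, 4, 52, 68]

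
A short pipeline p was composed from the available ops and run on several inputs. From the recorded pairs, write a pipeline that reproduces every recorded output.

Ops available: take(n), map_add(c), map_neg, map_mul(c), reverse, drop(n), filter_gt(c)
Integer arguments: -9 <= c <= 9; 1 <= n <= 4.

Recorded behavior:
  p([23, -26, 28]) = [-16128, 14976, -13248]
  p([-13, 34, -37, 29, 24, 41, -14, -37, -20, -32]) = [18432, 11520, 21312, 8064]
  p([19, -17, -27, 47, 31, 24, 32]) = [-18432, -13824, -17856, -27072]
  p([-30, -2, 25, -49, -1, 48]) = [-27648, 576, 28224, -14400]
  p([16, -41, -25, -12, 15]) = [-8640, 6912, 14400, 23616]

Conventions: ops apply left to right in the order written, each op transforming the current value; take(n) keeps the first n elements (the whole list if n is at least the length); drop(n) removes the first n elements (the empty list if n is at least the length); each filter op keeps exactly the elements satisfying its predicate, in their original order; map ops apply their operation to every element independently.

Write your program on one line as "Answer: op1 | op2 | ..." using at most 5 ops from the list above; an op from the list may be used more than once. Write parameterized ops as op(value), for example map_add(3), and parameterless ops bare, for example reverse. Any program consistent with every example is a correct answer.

reverse | map_mul(8) | take(4) | map_mul(9) | map_mul(-8)

Check, running the answer program on each example:
  [23, -26, 28] -> [28, -26, 23] -> [224, -208, 184] -> [224, -208, 184] -> [2016, -1872, 1656] -> [-16128, 14976, -13248]
  [-13, 34, -37, 29, 24, 41, -14, -37, -20, -32] -> [-32, -20, -37, -14, 41, 24, 29, -37, 34, -13] -> [-256, -160, -296, -112, 328, 192, 232, -296, 272, -104] -> [-256, -160, -296, -112] -> [-2304, -1440, -2664, -1008] -> [18432, 11520, 21312, 8064]
  [19, -17, -27, 47, 31, 24, 32] -> [32, 24, 31, 47, -27, -17, 19] -> [256, 192, 248, 376, -216, -136, 152] -> [256, 192, 248, 376] -> [2304, 1728, 2232, 3384] -> [-18432, -13824, -17856, -27072]
  [-30, -2, 25, -49, -1, 48] -> [48, -1, -49, 25, -2, -30] -> [384, -8, -392, 200, -16, -240] -> [384, -8, -392, 200] -> [3456, -72, -3528, 1800] -> [-27648, 576, 28224, -14400]
  [16, -41, -25, -12, 15] -> [15, -12, -25, -41, 16] -> [120, -96, -200, -328, 128] -> [120, -96, -200, -328] -> [1080, -864, -1800, -2952] -> [-8640, 6912, 14400, 23616]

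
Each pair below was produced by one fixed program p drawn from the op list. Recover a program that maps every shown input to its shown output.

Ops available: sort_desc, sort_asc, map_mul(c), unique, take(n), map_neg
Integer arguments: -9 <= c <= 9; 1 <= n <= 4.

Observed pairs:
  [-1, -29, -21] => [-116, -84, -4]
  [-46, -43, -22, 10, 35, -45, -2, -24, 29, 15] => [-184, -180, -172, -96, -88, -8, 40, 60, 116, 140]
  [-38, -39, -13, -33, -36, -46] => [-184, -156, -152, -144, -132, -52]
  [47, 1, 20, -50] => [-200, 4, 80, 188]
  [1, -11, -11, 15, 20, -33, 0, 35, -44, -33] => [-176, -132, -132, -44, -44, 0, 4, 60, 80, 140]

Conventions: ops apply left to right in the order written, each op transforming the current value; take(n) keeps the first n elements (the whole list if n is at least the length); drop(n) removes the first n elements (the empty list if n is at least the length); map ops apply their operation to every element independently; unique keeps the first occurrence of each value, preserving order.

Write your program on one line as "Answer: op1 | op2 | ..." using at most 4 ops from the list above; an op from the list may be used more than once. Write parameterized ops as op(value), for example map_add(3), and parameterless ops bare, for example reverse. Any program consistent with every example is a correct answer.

sort_asc | map_mul(-4) | map_neg

Check, running the answer program on each example:
  [-1, -29, -21] -> [-29, -21, -1] -> [116, 84, 4] -> [-116, -84, -4]
  [-46, -43, -22, 10, 35, -45, -2, -24, 29, 15] -> [-46, -45, -43, -24, -22, -2, 10, 15, 29, 35] -> [184, 180, 172, 96, 88, 8, -40, -60, -116, -140] -> [-184, -180, -172, -96, -88, -8, 40, 60, 116, 140]
  [-38, -39, -13, -33, -36, -46] -> [-46, -39, -38, -36, -33, -13] -> [184, 156, 152, 144, 132, 52] -> [-184, -156, -152, -144, -132, -52]
  [47, 1, 20, -50] -> [-50, 1, 20, 47] -> [200, -4, -80, -188] -> [-200, 4, 80, 188]
  [1, -11, -11, 15, 20, -33, 0, 35, -44, -33] -> [-44, -33, -33, -11, -11, 0, 1, 15, 20, 35] -> [176, 132, 132, 44, 44, 0, -4, -60, -80, -140] -> [-176, -132, -132, -44, -44, 0, 4, 60, 80, 140]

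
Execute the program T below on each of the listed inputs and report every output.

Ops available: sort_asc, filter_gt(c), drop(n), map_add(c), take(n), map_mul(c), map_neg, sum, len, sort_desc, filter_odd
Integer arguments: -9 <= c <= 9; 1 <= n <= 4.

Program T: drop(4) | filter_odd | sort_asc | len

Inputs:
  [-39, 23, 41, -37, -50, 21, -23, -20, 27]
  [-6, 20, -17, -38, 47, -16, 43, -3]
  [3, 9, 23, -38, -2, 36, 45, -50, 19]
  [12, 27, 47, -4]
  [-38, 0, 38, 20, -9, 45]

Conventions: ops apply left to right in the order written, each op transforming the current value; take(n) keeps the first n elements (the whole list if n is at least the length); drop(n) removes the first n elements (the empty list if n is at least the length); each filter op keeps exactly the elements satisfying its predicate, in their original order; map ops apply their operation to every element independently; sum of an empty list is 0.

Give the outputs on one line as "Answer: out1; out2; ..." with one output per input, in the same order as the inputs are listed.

Execution, op by op:
  [-39, 23, 41, -37, -50, 21, -23, -20, 27] -> [-50, 21, -23, -20, 27] -> [21, -23, 27] -> [-23, 21, 27] -> 3
  [-6, 20, -17, -38, 47, -16, 43, -3] -> [47, -16, 43, -3] -> [47, 43, -3] -> [-3, 43, 47] -> 3
  [3, 9, 23, -38, -2, 36, 45, -50, 19] -> [-2, 36, 45, -50, 19] -> [45, 19] -> [19, 45] -> 2
  [12, 27, 47, -4] -> [] -> [] -> [] -> 0
  [-38, 0, 38, 20, -9, 45] -> [-9, 45] -> [-9, 45] -> [-9, 45] -> 2

3; 3; 2; 0; 2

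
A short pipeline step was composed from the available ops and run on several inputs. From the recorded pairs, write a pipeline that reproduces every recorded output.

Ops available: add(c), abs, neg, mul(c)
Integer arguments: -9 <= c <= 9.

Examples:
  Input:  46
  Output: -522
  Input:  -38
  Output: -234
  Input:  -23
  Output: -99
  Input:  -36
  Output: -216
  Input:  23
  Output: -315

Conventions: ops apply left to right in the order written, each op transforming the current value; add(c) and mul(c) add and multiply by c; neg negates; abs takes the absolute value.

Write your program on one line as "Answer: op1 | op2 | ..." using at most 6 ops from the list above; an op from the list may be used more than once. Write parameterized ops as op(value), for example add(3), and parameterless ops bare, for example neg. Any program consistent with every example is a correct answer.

add(5) | add(7) | neg | abs | mul(-9)

Check, running the answer program on each example:
  46 -> 51 -> 58 -> -58 -> 58 -> -522
  -38 -> -33 -> -26 -> 26 -> 26 -> -234
  -23 -> -18 -> -11 -> 11 -> 11 -> -99
  -36 -> -31 -> -24 -> 24 -> 24 -> -216
  23 -> 28 -> 35 -> -35 -> 35 -> -315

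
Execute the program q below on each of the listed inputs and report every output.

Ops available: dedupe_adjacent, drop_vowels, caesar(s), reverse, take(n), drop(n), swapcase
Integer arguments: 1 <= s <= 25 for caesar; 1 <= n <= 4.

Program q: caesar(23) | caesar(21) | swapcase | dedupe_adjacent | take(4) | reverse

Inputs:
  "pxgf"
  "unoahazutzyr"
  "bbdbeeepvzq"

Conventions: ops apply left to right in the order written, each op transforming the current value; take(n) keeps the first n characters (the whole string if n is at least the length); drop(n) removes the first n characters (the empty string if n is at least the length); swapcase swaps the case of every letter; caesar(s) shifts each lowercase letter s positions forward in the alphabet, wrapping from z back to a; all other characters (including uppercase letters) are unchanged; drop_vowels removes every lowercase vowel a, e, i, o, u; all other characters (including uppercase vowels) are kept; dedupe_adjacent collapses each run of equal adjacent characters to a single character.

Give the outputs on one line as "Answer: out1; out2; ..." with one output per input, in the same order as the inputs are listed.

"XYPH"; "SGFM"; "WTVT"

Execution, op by op:
  "pxgf" -> "mudc" -> "hpyx" -> "HPYX" -> "HPYX" -> "HPYX" -> "XYPH"
  "unoahazutzyr" -> "rklxexwrqwvo" -> "mfgszsrmlrqj" -> "MFGSZSRMLRQJ" -> "MFGSZSRMLRQJ" -> "MFGS" -> "SGFM"
  "bbdbeeepvzq" -> "yyaybbbmswn" -> "ttvtwwwhnri" -> "TTVTWWWHNRI" -> "TVTWHNRI" -> "TVTW" -> "WTVT"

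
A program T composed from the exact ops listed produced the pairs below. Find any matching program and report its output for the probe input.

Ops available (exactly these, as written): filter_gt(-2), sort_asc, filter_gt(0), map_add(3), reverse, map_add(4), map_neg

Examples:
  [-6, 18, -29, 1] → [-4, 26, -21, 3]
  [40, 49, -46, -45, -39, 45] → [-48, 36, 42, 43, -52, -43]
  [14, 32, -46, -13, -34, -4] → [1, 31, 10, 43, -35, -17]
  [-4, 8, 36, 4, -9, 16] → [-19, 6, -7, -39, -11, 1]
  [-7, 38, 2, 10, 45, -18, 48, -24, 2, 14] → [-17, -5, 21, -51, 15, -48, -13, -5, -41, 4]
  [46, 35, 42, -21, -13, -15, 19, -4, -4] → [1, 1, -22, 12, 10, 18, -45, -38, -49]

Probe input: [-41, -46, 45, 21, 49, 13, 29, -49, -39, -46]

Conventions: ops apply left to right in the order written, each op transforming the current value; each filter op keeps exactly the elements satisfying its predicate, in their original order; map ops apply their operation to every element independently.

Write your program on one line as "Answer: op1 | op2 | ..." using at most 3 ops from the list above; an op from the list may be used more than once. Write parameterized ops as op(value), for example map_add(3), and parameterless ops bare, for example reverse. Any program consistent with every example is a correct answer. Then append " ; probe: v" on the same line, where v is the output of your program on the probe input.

map_add(3) | map_neg | reverse ; probe: [43, 36, 46, -32, -16, -52, -24, -48, 43, 38]

Check, running the answer program on each example:
  [-6, 18, -29, 1] -> [-3, 21, -26, 4] -> [3, -21, 26, -4] -> [-4, 26, -21, 3]
  [40, 49, -46, -45, -39, 45] -> [43, 52, -43, -42, -36, 48] -> [-43, -52, 43, 42, 36, -48] -> [-48, 36, 42, 43, -52, -43]
  [14, 32, -46, -13, -34, -4] -> [17, 35, -43, -10, -31, -1] -> [-17, -35, 43, 10, 31, 1] -> [1, 31, 10, 43, -35, -17]
  [-4, 8, 36, 4, -9, 16] -> [-1, 11, 39, 7, -6, 19] -> [1, -11, -39, -7, 6, -19] -> [-19, 6, -7, -39, -11, 1]
  [-7, 38, 2, 10, 45, -18, 48, -24, 2, 14] -> [-4, 41, 5, 13, 48, -15, 51, -21, 5, 17] -> [4, -41, -5, -13, -48, 15, -51, 21, -5, -17] -> [-17, -5, 21, -51, 15, -48, -13, -5, -41, 4]
  [46, 35, 42, -21, -13, -15, 19, -4, -4] -> [49, 38, 45, -18, -10, -12, 22, -1, -1] -> [-49, -38, -45, 18, 10, 12, -22, 1, 1] -> [1, 1, -22, 12, 10, 18, -45, -38, -49]
  probe: [-41, -46, 45, 21, 49, 13, 29, -49, -39, -46] -> [-38, -43, 48, 24, 52, 16, 32, -46, -36, -43] -> [38, 43, -48, -24, -52, -16, -32, 46, 36, 43] -> [43, 36, 46, -32, -16, -52, -24, -48, 43, 38]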